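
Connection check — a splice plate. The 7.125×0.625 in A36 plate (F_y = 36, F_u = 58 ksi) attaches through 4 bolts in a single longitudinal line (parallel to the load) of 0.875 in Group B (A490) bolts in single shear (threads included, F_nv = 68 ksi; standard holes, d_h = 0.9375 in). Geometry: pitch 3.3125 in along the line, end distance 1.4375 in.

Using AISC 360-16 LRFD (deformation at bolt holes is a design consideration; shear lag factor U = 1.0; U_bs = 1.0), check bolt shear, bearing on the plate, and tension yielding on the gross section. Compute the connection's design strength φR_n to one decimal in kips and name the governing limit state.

Bolt shear: A_b = π(0.875)²/4 = 0.60132 in². φR_n = 0.75 × 68 × 0.60132 × 4 × 1 = 122.7 kips.
Bearing (0.625 in plate, F_u = 58 ksi): end bolts L_c = 1.4375 − 0.9375/2 = 0.96875, R_n = min(1.2×0.96875×0.625×58, 2.4×0.875×0.625×58) = 42.141 kips/bolt; interior L_c = 3.3125 − 0.9375 = 2.375, R_n = 76.125 kips/bolt. φR_n = 0.75 × (1×42.141 + 3×76.125) = 202.9 kips.
Tension yield (gross): A_g = 7.125×0.625 = 4.4531 in². φR_n = 0.90 × 36 × 4.4531 = 144.3 kips.
Governing: min(122.7, 202.9, 144.3) = 122.7 kips → bolt shear.

122.7 kips (bolt shear governs)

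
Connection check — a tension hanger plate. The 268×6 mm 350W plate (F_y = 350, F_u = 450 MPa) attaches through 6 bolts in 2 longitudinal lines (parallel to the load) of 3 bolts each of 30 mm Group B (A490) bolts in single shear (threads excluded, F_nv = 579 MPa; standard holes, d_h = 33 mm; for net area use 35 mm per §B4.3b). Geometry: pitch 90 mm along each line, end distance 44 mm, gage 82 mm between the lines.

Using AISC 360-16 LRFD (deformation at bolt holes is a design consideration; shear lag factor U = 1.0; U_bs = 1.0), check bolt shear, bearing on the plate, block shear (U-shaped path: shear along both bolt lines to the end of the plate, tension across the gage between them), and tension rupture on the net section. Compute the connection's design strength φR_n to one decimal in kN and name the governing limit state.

Bolt shear: A_b = π(30)²/4 = 706.86 mm². φR_n = 0.75 × 579 × 706.86 × 6 × 1 = 1841.7 kN.
Bearing (6 mm plate, F_u = 450 MPa): end bolts L_c = 44 − 33/2 = 27.5, R_n = min(1.2×27.5×6×450, 2.4×30×6×450) = 89.1 kN/bolt; interior L_c = 90 − 33 = 57, R_n = 184.68 kN/bolt. φR_n = 0.75 × (2×89.1 + 4×184.68) = 687.7 kN.
Block shear: shear path 2×[44+2×90] = 2×224 mm, A_gv = 2688, A_nv = 2×(224 − 2.5×35)×6 = 1638 mm²; tension across gage: (82 − 1×35)×6 = 282 mm². R_n = min(0.6×450×1638, 0.6×350×2688) + 1.0×450×282 = min(442.26, 564.48) + 126.9 = 569.16 kN. φR_n = 0.75 × 569.16 = 426.9 kN.
Tension rupture (net): A_n = (268 − 2×35)×6 = 1188 mm² (U = 1.0, A_e = A_n). φR_n = 0.75 × 450 × 1188 = 401.0 kN.
Governing: min(1841.7, 687.7, 426.9, 401.0) = 401.0 kN → net-section rupture.

401.0 kN (net-section rupture governs)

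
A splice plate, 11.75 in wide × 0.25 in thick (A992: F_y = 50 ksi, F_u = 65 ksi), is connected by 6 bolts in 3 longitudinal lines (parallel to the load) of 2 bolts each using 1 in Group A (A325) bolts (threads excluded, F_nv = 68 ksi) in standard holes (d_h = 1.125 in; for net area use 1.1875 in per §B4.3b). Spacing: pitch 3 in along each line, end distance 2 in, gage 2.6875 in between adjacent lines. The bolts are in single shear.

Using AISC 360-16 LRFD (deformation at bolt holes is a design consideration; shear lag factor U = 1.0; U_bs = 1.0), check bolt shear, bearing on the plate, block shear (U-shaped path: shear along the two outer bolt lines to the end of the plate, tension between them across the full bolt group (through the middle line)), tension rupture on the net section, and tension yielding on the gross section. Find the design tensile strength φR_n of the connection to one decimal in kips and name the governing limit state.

83.6 kips (block shear governs)

Bolt shear: A_b = π(1)²/4 = 0.7854 in². φR_n = 0.75 × 68 × 0.7854 × 6 × 1 = 240.3 kips.
Bearing (0.25 in plate, F_u = 65 ksi): end bolts L_c = 2 − 1.125/2 = 1.4375, R_n = min(1.2×1.4375×0.25×65, 2.4×1×0.25×65) = 28.031 kips/bolt; interior L_c = 3 − 1.125 = 1.875, R_n = 36.563 kips/bolt. φR_n = 0.75 × (3×28.031 + 3×36.563) = 145.3 kips.
Block shear: shear path 2×[2+1×3] = 2×5 in, A_gv = 2.5, A_nv = 2×(5 − 1.5×1.1875)×0.25 = 1.6094 in²; tension across gage: (5.375 − 2×1.1875)×0.25 = 0.75 in². R_n = min(0.6×65×1.6094, 0.6×50×2.5) + 1.0×65×0.75 = min(62.767, 75) + 48.75 = 111.52 kips. φR_n = 0.75 × 111.52 = 83.6 kips.
Tension rupture (net): A_n = (11.75 − 3×1.1875)×0.25 = 2.0469 in² (U = 1.0, A_e = A_n). φR_n = 0.75 × 65 × 2.0469 = 99.8 kips.
Tension yield (gross): A_g = 11.75×0.25 = 2.9375 in². φR_n = 0.90 × 50 × 2.9375 = 132.2 kips.
Governing: min(240.3, 145.3, 83.6, 99.8, 132.2) = 83.6 kips → block shear.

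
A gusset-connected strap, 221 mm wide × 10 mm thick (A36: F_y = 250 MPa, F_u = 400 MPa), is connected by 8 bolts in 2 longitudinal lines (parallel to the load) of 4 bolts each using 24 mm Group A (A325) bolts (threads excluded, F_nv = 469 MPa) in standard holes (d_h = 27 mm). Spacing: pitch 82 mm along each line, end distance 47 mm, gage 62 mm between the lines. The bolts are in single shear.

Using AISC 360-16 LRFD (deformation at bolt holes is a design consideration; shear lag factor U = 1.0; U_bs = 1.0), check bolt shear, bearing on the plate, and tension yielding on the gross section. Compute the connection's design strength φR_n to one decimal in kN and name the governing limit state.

Bolt shear: A_b = π(24)²/4 = 452.39 mm². φR_n = 0.75 × 469 × 452.39 × 8 × 1 = 1273.0 kN.
Bearing (10 mm plate, F_u = 400 MPa): end bolts L_c = 47 − 27/2 = 33.5, R_n = min(1.2×33.5×10×400, 2.4×24×10×400) = 160.8 kN/bolt; interior L_c = 82 − 27 = 55, R_n = 230.4 kN/bolt. φR_n = 0.75 × (2×160.8 + 6×230.4) = 1278.0 kN.
Tension yield (gross): A_g = 221×10 = 2210 mm². φR_n = 0.90 × 250 × 2210 = 497.3 kN.
Governing: min(1273.0, 1278.0, 497.3) = 497.3 kN → gross-section yield.

497.3 kN (gross-section yield governs)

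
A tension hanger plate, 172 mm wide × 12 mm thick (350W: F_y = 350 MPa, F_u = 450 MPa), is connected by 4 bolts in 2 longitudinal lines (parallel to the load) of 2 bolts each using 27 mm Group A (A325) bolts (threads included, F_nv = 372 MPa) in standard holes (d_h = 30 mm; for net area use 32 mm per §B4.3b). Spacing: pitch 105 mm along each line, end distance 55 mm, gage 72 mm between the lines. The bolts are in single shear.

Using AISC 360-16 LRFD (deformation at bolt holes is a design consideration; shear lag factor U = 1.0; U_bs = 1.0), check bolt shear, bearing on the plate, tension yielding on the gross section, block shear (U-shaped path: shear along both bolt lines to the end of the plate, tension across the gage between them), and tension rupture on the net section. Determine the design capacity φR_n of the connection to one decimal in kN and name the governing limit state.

437.4 kN (net-section rupture governs)

Bolt shear: A_b = π(27)²/4 = 572.56 mm². φR_n = 0.75 × 372 × 572.56 × 4 × 1 = 639.0 kN.
Bearing (12 mm plate, F_u = 450 MPa): end bolts L_c = 55 − 30/2 = 40, R_n = min(1.2×40×12×450, 2.4×27×12×450) = 259.2 kN/bolt; interior L_c = 105 − 30 = 75, R_n = 349.92 kN/bolt. φR_n = 0.75 × (2×259.2 + 2×349.92) = 913.7 kN.
Tension yield (gross): A_g = 172×12 = 2064 mm². φR_n = 0.90 × 350 × 2064 = 650.2 kN.
Block shear: shear path 2×[55+1×105] = 2×160 mm, A_gv = 3840, A_nv = 2×(160 − 1.5×32)×12 = 2688 mm²; tension across gage: (72 − 1×32)×12 = 480 mm². R_n = min(0.6×450×2688, 0.6×350×3840) + 1.0×450×480 = min(725.76, 806.4) + 216 = 941.76 kN. φR_n = 0.75 × 941.76 = 706.3 kN.
Tension rupture (net): A_n = (172 − 2×32)×12 = 1296 mm² (U = 1.0, A_e = A_n). φR_n = 0.75 × 450 × 1296 = 437.4 kN.
Governing: min(639.0, 913.7, 650.2, 706.3, 437.4) = 437.4 kN → net-section rupture.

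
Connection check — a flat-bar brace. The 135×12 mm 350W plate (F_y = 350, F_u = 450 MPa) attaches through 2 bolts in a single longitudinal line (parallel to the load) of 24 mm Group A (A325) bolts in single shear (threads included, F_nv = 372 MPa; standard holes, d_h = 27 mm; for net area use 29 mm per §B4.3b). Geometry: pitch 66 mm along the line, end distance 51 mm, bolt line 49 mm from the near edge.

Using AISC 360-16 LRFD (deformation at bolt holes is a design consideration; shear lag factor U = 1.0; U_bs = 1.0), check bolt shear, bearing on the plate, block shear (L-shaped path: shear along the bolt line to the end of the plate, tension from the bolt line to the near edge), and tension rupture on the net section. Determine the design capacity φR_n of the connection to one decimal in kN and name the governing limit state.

252.4 kN (bolt shear governs)

Bolt shear: A_b = π(24)²/4 = 452.39 mm². φR_n = 0.75 × 372 × 452.39 × 2 × 1 = 252.4 kN.
Bearing (12 mm plate, F_u = 450 MPa): end bolts L_c = 51 − 27/2 = 37.5, R_n = min(1.2×37.5×12×450, 2.4×24×12×450) = 243 kN/bolt; interior L_c = 66 − 27 = 39, R_n = 252.72 kN/bolt. φR_n = 0.75 × (1×243 + 1×252.72) = 371.8 kN.
Block shear: shear path 1×[51+1×66] = 1×117 mm, A_gv = 1404, A_nv = 1×(117 − 1.5×29)×12 = 882 mm²; tension to near edge: (49 − 0.5×29)×12 = 414 mm². R_n = min(0.6×450×882, 0.6×350×1404) + 1.0×450×414 = min(238.14, 294.84) + 186.3 = 424.44 kN. φR_n = 0.75 × 424.44 = 318.3 kN.
Tension rupture (net): A_n = (135 − 1×29)×12 = 1272 mm² (U = 1.0, A_e = A_n). φR_n = 0.75 × 450 × 1272 = 429.3 kN.
Governing: min(252.4, 371.8, 318.3, 429.3) = 252.4 kN → bolt shear.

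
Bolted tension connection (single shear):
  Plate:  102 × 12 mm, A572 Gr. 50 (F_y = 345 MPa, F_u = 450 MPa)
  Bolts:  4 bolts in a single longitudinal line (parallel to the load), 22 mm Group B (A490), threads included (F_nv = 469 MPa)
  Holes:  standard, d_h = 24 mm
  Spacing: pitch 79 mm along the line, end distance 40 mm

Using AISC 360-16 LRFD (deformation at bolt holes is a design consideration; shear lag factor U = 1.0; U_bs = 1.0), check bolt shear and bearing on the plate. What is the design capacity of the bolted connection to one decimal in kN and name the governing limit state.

534.8 kN (bolt shear governs)

Bolt shear: A_b = π(22)²/4 = 380.13 mm². φR_n = 0.75 × 469 × 380.13 × 4 × 1 = 534.8 kN.
Bearing (12 mm plate, F_u = 450 MPa): end bolts L_c = 40 − 24/2 = 28, R_n = min(1.2×28×12×450, 2.4×22×12×450) = 181.44 kN/bolt; interior L_c = 79 − 24 = 55, R_n = 285.12 kN/bolt. φR_n = 0.75 × (1×181.44 + 3×285.12) = 777.6 kN.
Governing: min(534.8, 777.6) = 534.8 kN → bolt shear.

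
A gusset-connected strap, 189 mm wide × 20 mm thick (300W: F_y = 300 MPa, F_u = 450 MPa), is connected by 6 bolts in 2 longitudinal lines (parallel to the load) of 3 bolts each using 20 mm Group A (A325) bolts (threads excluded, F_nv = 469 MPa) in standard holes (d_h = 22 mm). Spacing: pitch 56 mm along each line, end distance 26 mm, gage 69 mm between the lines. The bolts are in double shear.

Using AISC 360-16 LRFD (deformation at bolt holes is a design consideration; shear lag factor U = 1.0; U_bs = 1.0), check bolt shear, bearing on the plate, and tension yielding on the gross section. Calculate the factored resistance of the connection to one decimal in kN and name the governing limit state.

1020.6 kN (gross-section yield governs)

Bolt shear: A_b = π(20)²/4 = 314.16 mm². φR_n = 0.75 × 469 × 314.16 × 6 × 2 = 1326.1 kN.
Bearing (20 mm plate, F_u = 450 MPa): end bolts L_c = 26 − 22/2 = 15, R_n = min(1.2×15×20×450, 2.4×20×20×450) = 162 kN/bolt; interior L_c = 56 − 22 = 34, R_n = 367.2 kN/bolt. φR_n = 0.75 × (2×162 + 4×367.2) = 1344.6 kN.
Tension yield (gross): A_g = 189×20 = 3780 mm². φR_n = 0.90 × 300 × 3780 = 1020.6 kN.
Governing: min(1326.1, 1344.6, 1020.6) = 1020.6 kN → gross-section yield.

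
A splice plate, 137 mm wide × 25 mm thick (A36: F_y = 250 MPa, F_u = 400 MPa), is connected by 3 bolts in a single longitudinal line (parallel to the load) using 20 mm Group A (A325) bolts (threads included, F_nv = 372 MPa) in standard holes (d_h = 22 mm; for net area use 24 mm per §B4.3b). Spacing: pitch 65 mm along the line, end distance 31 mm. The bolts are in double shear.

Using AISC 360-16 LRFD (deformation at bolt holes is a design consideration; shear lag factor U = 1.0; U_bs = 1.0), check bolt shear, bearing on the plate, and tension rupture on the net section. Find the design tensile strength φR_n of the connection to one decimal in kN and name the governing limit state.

525.9 kN (bolt shear governs)

Bolt shear: A_b = π(20)²/4 = 314.16 mm². φR_n = 0.75 × 372 × 314.16 × 3 × 2 = 525.9 kN.
Bearing (25 mm plate, F_u = 400 MPa): end bolts L_c = 31 − 22/2 = 20, R_n = min(1.2×20×25×400, 2.4×20×25×400) = 240 kN/bolt; interior L_c = 65 − 22 = 43, R_n = 480 kN/bolt. φR_n = 0.75 × (1×240 + 2×480) = 900.0 kN.
Tension rupture (net): A_n = (137 − 1×24)×25 = 2825 mm² (U = 1.0, A_e = A_n). φR_n = 0.75 × 400 × 2825 = 847.5 kN.
Governing: min(525.9, 900.0, 847.5) = 525.9 kN → bolt shear.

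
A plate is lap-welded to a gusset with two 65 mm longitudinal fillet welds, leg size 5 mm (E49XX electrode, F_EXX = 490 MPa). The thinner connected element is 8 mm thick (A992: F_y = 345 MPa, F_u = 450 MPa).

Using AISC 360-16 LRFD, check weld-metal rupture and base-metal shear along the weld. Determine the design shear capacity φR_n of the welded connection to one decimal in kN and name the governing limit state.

Weld metal: throat = 0.707×5 = 3.535 mm, L = 2×65 = 130 mm. φR_n = 0.75 × 0.6 × 490 × 3.535 × 130 = 101.3 kN.
Base metal shear (8 mm plate): yield φR_n = 1.0×0.6×345×8×130 = 215.3 kN; rupture φR_n = 0.75×0.6×450×8×130 = 210.6 kN; take 210.6 kN (rupture).
Governing: min(101.3, 210.6) = 101.3 kN → weld metal.

101.3 kN (weld metal governs)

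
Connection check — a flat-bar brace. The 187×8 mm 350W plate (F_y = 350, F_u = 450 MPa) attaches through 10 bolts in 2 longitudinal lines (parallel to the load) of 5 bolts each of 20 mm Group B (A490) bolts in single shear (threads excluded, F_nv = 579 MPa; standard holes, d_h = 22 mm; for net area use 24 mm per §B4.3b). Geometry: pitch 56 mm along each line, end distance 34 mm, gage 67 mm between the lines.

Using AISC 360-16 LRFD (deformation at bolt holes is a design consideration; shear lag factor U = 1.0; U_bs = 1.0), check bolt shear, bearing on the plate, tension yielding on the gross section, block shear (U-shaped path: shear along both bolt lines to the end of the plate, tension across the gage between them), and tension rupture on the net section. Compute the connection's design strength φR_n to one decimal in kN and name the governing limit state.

375.3 kN (net-section rupture governs)

Bolt shear: A_b = π(20)²/4 = 314.16 mm². φR_n = 0.75 × 579 × 314.16 × 10 × 1 = 1364.2 kN.
Bearing (8 mm plate, F_u = 450 MPa): end bolts L_c = 34 − 22/2 = 23, R_n = min(1.2×23×8×450, 2.4×20×8×450) = 99.36 kN/bolt; interior L_c = 56 − 22 = 34, R_n = 146.88 kN/bolt. φR_n = 0.75 × (2×99.36 + 8×146.88) = 1030.3 kN.
Tension yield (gross): A_g = 187×8 = 1496 mm². φR_n = 0.90 × 350 × 1496 = 471.2 kN.
Block shear: shear path 2×[34+4×56] = 2×258 mm, A_gv = 4128, A_nv = 2×(258 − 4.5×24)×8 = 2400 mm²; tension across gage: (67 − 1×24)×8 = 344 mm². R_n = min(0.6×450×2400, 0.6×350×4128) + 1.0×450×344 = min(648, 866.88) + 154.8 = 802.8 kN. φR_n = 0.75 × 802.8 = 602.1 kN.
Tension rupture (net): A_n = (187 − 2×24)×8 = 1112 mm² (U = 1.0, A_e = A_n). φR_n = 0.75 × 450 × 1112 = 375.3 kN.
Governing: min(1364.2, 1030.3, 471.2, 602.1, 375.3) = 375.3 kN → net-section rupture.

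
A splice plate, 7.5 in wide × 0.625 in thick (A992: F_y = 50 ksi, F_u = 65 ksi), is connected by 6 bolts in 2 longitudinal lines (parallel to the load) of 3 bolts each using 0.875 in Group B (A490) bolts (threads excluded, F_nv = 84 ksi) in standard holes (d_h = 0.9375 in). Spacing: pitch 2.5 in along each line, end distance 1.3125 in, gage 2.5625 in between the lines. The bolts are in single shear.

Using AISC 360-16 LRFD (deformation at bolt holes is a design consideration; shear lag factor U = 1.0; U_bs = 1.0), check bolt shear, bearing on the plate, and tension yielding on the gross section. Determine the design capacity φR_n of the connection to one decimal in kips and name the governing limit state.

210.9 kips (gross-section yield governs)

Bolt shear: A_b = π(0.875)²/4 = 0.60132 in². φR_n = 0.75 × 84 × 0.60132 × 6 × 1 = 227.3 kips.
Bearing (0.625 in plate, F_u = 65 ksi): end bolts L_c = 1.3125 − 0.9375/2 = 0.84375, R_n = min(1.2×0.84375×0.625×65, 2.4×0.875×0.625×65) = 41.133 kips/bolt; interior L_c = 2.5 − 0.9375 = 1.5625, R_n = 76.172 kips/bolt. φR_n = 0.75 × (2×41.133 + 4×76.172) = 290.2 kips.
Tension yield (gross): A_g = 7.5×0.625 = 4.6875 in². φR_n = 0.90 × 50 × 4.6875 = 210.9 kips.
Governing: min(227.3, 290.2, 210.9) = 210.9 kips → gross-section yield.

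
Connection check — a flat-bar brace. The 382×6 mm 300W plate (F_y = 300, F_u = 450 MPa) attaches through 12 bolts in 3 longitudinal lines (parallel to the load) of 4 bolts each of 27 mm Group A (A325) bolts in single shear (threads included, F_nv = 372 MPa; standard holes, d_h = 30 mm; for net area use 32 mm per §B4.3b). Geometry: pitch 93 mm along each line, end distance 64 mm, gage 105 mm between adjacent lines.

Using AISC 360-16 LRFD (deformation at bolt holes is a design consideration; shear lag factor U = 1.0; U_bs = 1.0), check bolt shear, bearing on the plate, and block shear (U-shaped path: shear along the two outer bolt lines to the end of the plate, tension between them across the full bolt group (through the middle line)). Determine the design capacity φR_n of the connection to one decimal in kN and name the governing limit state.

Bolt shear: A_b = π(27)²/4 = 572.56 mm². φR_n = 0.75 × 372 × 572.56 × 12 × 1 = 1916.9 kN.
Bearing (6 mm plate, F_u = 450 MPa): end bolts L_c = 64 − 30/2 = 49, R_n = min(1.2×49×6×450, 2.4×27×6×450) = 158.76 kN/bolt; interior L_c = 93 − 30 = 63, R_n = 174.96 kN/bolt. φR_n = 0.75 × (3×158.76 + 9×174.96) = 1538.2 kN.
Block shear: shear path 2×[64+3×93] = 2×343 mm, A_gv = 4116, A_nv = 2×(343 − 3.5×32)×6 = 2772 mm²; tension across gage: (210 − 2×32)×6 = 876 mm². R_n = min(0.6×450×2772, 0.6×300×4116) + 1.0×450×876 = min(748.44, 740.88) + 394.2 = 1135.1 kN. φR_n = 0.75 × 1135.1 = 851.3 kN.
Governing: min(1916.9, 1538.2, 851.3) = 851.3 kN → block shear.

851.3 kN (block shear governs)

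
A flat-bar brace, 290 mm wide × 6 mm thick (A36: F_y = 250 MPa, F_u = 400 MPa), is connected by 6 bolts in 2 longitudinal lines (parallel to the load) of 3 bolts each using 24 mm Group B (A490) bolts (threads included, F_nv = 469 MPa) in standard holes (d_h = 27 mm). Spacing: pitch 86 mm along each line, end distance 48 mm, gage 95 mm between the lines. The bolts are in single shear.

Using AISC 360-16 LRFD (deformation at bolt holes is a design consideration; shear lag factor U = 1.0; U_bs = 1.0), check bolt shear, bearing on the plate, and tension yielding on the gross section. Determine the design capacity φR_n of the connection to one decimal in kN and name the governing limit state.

391.5 kN (gross-section yield governs)

Bolt shear: A_b = π(24)²/4 = 452.39 mm². φR_n = 0.75 × 469 × 452.39 × 6 × 1 = 954.8 kN.
Bearing (6 mm plate, F_u = 400 MPa): end bolts L_c = 48 − 27/2 = 34.5, R_n = min(1.2×34.5×6×400, 2.4×24×6×400) = 99.36 kN/bolt; interior L_c = 86 − 27 = 59, R_n = 138.24 kN/bolt. φR_n = 0.75 × (2×99.36 + 4×138.24) = 563.8 kN.
Tension yield (gross): A_g = 290×6 = 1740 mm². φR_n = 0.90 × 250 × 1740 = 391.5 kN.
Governing: min(954.8, 563.8, 391.5) = 391.5 kN → gross-section yield.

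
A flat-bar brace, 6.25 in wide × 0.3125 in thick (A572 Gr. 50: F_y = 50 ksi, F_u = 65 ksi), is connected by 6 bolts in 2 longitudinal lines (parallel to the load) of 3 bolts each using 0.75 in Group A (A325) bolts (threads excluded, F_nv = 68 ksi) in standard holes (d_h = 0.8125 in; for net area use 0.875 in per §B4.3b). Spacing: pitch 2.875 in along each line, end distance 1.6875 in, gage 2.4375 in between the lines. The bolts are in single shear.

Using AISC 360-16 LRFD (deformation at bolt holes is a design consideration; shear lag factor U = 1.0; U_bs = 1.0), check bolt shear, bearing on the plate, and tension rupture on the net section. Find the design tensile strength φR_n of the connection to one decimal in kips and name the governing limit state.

68.6 kips (net-section rupture governs)

Bolt shear: A_b = π(0.75)²/4 = 0.44179 in². φR_n = 0.75 × 68 × 0.44179 × 6 × 1 = 135.2 kips.
Bearing (0.3125 in plate, F_u = 65 ksi): end bolts L_c = 1.6875 − 0.8125/2 = 1.28125, R_n = min(1.2×1.28125×0.3125×65, 2.4×0.75×0.3125×65) = 31.23 kips/bolt; interior L_c = 2.875 − 0.8125 = 2.0625, R_n = 36.563 kips/bolt. φR_n = 0.75 × (2×31.23 + 4×36.563) = 156.5 kips.
Tension rupture (net): A_n = (6.25 − 2×0.875)×0.3125 = 1.4063 in² (U = 1.0, A_e = A_n). φR_n = 0.75 × 65 × 1.4063 = 68.6 kips.
Governing: min(135.2, 156.5, 68.6) = 68.6 kips → net-section rupture.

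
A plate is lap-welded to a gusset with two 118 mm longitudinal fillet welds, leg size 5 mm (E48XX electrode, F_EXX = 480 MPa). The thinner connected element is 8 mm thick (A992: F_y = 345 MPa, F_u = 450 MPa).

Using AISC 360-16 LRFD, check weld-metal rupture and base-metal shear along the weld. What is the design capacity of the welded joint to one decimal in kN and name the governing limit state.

Weld metal: throat = 0.707×5 = 3.535 mm, L = 2×118 = 236 mm. φR_n = 0.75 × 0.6 × 480 × 3.535 × 236 = 180.2 kN.
Base metal shear (8 mm plate): yield φR_n = 1.0×0.6×345×8×236 = 390.8 kN; rupture φR_n = 0.75×0.6×450×8×236 = 382.3 kN; take 382.3 kN (rupture).
Governing: min(180.2, 382.3) = 180.2 kN → weld metal.

180.2 kN (weld metal governs)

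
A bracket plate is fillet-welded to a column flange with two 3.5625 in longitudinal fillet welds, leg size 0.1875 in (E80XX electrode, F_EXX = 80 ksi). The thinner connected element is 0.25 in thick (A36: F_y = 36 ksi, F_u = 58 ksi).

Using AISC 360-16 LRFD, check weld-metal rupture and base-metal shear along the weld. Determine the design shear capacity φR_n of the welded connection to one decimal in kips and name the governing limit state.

Weld metal: throat = 0.707×0.1875 = 0.13256 in, L = 2×3.5625 = 7.125 in. φR_n = 0.75 × 0.6 × 80 × 0.13256 × 7.125 = 34.0 kips.
Base metal shear (0.25 in plate): yield φR_n = 1.0×0.6×36×0.25×7.125 = 38.5 kips; rupture φR_n = 0.75×0.6×58×0.25×7.125 = 46.5 kips; take 38.5 kips (yield).
Governing: min(34.0, 38.5) = 34.0 kips → weld metal.

34.0 kips (weld metal governs)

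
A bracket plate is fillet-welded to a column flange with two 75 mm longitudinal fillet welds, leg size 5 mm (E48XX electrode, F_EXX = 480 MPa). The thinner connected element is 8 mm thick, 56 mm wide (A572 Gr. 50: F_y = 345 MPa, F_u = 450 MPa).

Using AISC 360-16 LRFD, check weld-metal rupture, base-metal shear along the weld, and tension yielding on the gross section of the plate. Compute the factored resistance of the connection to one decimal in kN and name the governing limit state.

114.5 kN (weld metal governs)

Weld metal: throat = 0.707×5 = 3.535 mm, L = 2×75 = 150 mm. φR_n = 0.75 × 0.6 × 480 × 3.535 × 150 = 114.5 kN.
Base metal shear (8 mm plate): yield φR_n = 1.0×0.6×345×8×150 = 248.4 kN; rupture φR_n = 0.75×0.6×450×8×150 = 243.0 kN; take 243.0 kN (rupture).
Tension yield (gross): A_g = 56×8 = 448 mm². φR_n = 0.90 × 345 × 448 = 139.1 kN.
Governing: min(114.5, 243.0, 139.1) = 114.5 kN → weld metal.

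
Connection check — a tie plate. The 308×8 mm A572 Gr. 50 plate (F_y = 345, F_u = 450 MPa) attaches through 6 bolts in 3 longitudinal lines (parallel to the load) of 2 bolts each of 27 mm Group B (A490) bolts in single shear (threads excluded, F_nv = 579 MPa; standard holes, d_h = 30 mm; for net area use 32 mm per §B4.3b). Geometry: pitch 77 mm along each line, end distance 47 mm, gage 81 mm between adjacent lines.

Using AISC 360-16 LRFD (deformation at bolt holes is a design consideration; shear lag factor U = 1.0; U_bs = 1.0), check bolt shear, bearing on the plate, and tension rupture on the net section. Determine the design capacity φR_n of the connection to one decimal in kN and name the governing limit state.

Bolt shear: A_b = π(27)²/4 = 572.56 mm². φR_n = 0.75 × 579 × 572.56 × 6 × 1 = 1491.8 kN.
Bearing (8 mm plate, F_u = 450 MPa): end bolts L_c = 47 − 30/2 = 32, R_n = min(1.2×32×8×450, 2.4×27×8×450) = 138.24 kN/bolt; interior L_c = 77 − 30 = 47, R_n = 203.04 kN/bolt. φR_n = 0.75 × (3×138.24 + 3×203.04) = 767.9 kN.
Tension rupture (net): A_n = (308 − 3×32)×8 = 1696 mm² (U = 1.0, A_e = A_n). φR_n = 0.75 × 450 × 1696 = 572.4 kN.
Governing: min(1491.8, 767.9, 572.4) = 572.4 kN → net-section rupture.

572.4 kN (net-section rupture governs)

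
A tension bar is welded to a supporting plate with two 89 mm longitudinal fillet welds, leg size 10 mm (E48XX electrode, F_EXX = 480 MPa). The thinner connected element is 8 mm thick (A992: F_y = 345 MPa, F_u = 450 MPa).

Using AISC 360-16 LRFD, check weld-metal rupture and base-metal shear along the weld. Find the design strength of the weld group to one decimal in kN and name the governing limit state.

271.8 kN (weld metal governs)

Weld metal: throat = 0.707×10 = 7.07 mm, L = 2×89 = 178 mm. φR_n = 0.75 × 0.6 × 480 × 7.07 × 178 = 271.8 kN.
Base metal shear (8 mm plate): yield φR_n = 1.0×0.6×345×8×178 = 294.8 kN; rupture φR_n = 0.75×0.6×450×8×178 = 288.4 kN; take 288.4 kN (rupture).
Governing: min(271.8, 288.4) = 271.8 kN → weld metal.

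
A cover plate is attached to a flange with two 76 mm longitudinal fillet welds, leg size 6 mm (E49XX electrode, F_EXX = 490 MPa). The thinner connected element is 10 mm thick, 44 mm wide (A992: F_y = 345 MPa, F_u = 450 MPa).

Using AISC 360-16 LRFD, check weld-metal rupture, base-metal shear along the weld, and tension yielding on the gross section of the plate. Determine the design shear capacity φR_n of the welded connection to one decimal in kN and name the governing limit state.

136.6 kN (gross-section yield governs)

Weld metal: throat = 0.707×6 = 4.242 mm, L = 2×76 = 152 mm. φR_n = 0.75 × 0.6 × 490 × 4.242 × 152 = 142.2 kN.
Base metal shear (10 mm plate): yield φR_n = 1.0×0.6×345×10×152 = 314.6 kN; rupture φR_n = 0.75×0.6×450×10×152 = 307.8 kN; take 307.8 kN (rupture).
Tension yield (gross): A_g = 44×10 = 440 mm². φR_n = 0.90 × 345 × 440 = 136.6 kN.
Governing: min(142.2, 307.8, 136.6) = 136.6 kN → gross-section yield.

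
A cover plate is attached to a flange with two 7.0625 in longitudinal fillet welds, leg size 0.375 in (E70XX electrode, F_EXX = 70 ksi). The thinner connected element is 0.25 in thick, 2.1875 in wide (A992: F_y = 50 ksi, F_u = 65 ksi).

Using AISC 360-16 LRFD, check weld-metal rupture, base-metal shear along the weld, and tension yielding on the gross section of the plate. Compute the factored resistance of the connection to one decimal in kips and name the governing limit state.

Weld metal: throat = 0.707×0.375 = 0.26513 in, L = 2×7.0625 = 14.125 in. φR_n = 0.75 × 0.6 × 70 × 0.26513 × 14.125 = 118.0 kips.
Base metal shear (0.25 in plate): yield φR_n = 1.0×0.6×50×0.25×14.125 = 105.9 kips; rupture φR_n = 0.75×0.6×65×0.25×14.125 = 103.3 kips; take 103.3 kips (rupture).
Tension yield (gross): A_g = 2.1875×0.25 = 0.54688 in². φR_n = 0.90 × 50 × 0.54688 = 24.6 kips.
Governing: min(118.0, 103.3, 24.6) = 24.6 kips → gross-section yield.

24.6 kips (gross-section yield governs)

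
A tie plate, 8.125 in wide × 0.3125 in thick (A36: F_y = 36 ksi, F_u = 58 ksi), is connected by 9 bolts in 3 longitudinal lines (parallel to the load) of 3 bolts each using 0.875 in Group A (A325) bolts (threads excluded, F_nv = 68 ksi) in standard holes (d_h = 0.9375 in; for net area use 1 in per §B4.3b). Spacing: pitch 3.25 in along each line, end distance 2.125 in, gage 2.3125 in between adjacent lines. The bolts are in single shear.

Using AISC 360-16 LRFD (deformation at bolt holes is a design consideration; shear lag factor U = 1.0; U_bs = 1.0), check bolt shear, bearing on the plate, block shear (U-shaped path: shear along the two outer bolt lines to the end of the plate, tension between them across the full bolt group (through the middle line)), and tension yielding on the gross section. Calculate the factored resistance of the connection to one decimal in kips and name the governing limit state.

82.3 kips (gross-section yield governs)

Bolt shear: A_b = π(0.875)²/4 = 0.60132 in². φR_n = 0.75 × 68 × 0.60132 × 9 × 1 = 276.0 kips.
Bearing (0.3125 in plate, F_u = 58 ksi): end bolts L_c = 2.125 − 0.9375/2 = 1.65625, R_n = min(1.2×1.65625×0.3125×58, 2.4×0.875×0.3125×58) = 36.023 kips/bolt; interior L_c = 3.25 − 0.9375 = 2.3125, R_n = 38.063 kips/bolt. φR_n = 0.75 × (3×36.023 + 6×38.063) = 252.3 kips.
Block shear: shear path 2×[2.125+2×3.25] = 2×8.625 in, A_gv = 5.3906, A_nv = 2×(8.625 − 2.5×1)×0.3125 = 3.8281 in²; tension across gage: (4.625 − 2×1)×0.3125 = 0.82031 in². R_n = min(0.6×58×3.8281, 0.6×36×5.3906) + 1.0×58×0.82031 = min(133.22, 116.44) + 47.578 = 164.02 kips. φR_n = 0.75 × 164.02 = 123.0 kips.
Tension yield (gross): A_g = 8.125×0.3125 = 2.5391 in². φR_n = 0.90 × 36 × 2.5391 = 82.3 kips.
Governing: min(276.0, 252.3, 123.0, 82.3) = 82.3 kips → gross-section yield.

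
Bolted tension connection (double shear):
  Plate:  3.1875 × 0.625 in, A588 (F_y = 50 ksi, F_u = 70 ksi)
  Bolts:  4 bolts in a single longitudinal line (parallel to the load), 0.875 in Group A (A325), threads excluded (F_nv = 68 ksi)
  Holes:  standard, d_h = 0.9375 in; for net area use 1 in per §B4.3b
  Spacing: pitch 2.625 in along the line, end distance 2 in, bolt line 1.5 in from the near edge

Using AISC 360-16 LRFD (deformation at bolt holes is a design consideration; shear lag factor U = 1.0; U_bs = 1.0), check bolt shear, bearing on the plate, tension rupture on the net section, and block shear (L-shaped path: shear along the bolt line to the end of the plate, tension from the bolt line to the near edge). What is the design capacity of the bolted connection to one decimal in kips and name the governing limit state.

Bolt shear: A_b = π(0.875)²/4 = 0.60132 in². φR_n = 0.75 × 68 × 0.60132 × 4 × 2 = 245.3 kips.
Bearing (0.625 in plate, F_u = 70 ksi): end bolts L_c = 2 − 0.9375/2 = 1.53125, R_n = min(1.2×1.53125×0.625×70, 2.4×0.875×0.625×70) = 80.391 kips/bolt; interior L_c = 2.625 − 0.9375 = 1.6875, R_n = 88.594 kips/bolt. φR_n = 0.75 × (1×80.391 + 3×88.594) = 259.6 kips.
Tension rupture (net): A_n = (3.1875 − 1×1)×0.625 = 1.3672 in² (U = 1.0, A_e = A_n). φR_n = 0.75 × 70 × 1.3672 = 71.8 kips.
Block shear: shear path 1×[2+3×2.625] = 1×9.875 in, A_gv = 6.1719, A_nv = 1×(9.875 − 3.5×1)×0.625 = 3.9844 in²; tension to near edge: (1.5 − 0.5×1)×0.625 = 0.625 in². R_n = min(0.6×70×3.9844, 0.6×50×6.1719) + 1.0×70×0.625 = min(167.34, 185.16) + 43.75 = 211.09 kips. φR_n = 0.75 × 211.09 = 158.3 kips.
Governing: min(245.3, 259.6, 71.8, 158.3) = 71.8 kips → net-section rupture.

71.8 kips (net-section rupture governs)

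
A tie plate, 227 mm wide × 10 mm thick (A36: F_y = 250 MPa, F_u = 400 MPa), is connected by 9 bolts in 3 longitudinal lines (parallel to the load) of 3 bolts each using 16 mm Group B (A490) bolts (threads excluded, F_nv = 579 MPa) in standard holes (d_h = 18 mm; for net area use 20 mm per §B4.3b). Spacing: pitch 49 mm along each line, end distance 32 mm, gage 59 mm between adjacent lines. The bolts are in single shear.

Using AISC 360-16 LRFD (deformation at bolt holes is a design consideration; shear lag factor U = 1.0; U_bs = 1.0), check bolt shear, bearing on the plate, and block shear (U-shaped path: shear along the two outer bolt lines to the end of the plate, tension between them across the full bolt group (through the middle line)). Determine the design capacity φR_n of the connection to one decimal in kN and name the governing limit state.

Bolt shear: A_b = π(16)²/4 = 201.06 mm². φR_n = 0.75 × 579 × 201.06 × 9 × 1 = 785.8 kN.
Bearing (10 mm plate, F_u = 400 MPa): end bolts L_c = 32 − 18/2 = 23, R_n = min(1.2×23×10×400, 2.4×16×10×400) = 110.4 kN/bolt; interior L_c = 49 − 18 = 31, R_n = 148.8 kN/bolt. φR_n = 0.75 × (3×110.4 + 6×148.8) = 918.0 kN.
Block shear: shear path 2×[32+2×49] = 2×130 mm, A_gv = 2600, A_nv = 2×(130 − 2.5×20)×10 = 1600 mm²; tension across gage: (118 − 2×20)×10 = 780 mm². R_n = min(0.6×400×1600, 0.6×250×2600) + 1.0×400×780 = min(384, 390) + 312 = 696 kN. φR_n = 0.75 × 696 = 522.0 kN.
Governing: min(785.8, 918.0, 522.0) = 522.0 kN → block shear.

522.0 kN (block shear governs)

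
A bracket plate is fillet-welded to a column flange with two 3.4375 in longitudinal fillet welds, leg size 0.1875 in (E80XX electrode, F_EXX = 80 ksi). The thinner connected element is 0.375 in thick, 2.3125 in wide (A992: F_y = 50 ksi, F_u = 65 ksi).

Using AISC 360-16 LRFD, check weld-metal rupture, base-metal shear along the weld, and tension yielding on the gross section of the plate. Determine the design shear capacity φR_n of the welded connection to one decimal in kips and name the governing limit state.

32.8 kips (weld metal governs)

Weld metal: throat = 0.707×0.1875 = 0.13256 in, L = 2×3.4375 = 6.875 in. φR_n = 0.75 × 0.6 × 80 × 0.13256 × 6.875 = 32.8 kips.
Base metal shear (0.375 in plate): yield φR_n = 1.0×0.6×50×0.375×6.875 = 77.3 kips; rupture φR_n = 0.75×0.6×65×0.375×6.875 = 75.4 kips; take 75.4 kips (rupture).
Tension yield (gross): A_g = 2.3125×0.375 = 0.86719 in². φR_n = 0.90 × 50 × 0.86719 = 39.0 kips.
Governing: min(32.8, 75.4, 39.0) = 32.8 kips → weld metal.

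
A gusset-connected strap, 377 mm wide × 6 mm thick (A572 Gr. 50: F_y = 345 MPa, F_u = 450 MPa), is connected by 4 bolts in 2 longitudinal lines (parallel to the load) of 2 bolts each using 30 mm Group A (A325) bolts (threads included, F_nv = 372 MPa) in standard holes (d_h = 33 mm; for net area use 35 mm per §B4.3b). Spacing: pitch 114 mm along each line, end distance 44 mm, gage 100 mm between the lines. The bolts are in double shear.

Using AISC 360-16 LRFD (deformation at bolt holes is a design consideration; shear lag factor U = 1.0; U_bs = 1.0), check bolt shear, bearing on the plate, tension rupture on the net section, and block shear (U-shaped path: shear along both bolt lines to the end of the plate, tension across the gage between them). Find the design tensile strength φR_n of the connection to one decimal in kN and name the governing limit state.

388.0 kN (block shear governs)

Bolt shear: A_b = π(30)²/4 = 706.86 mm². φR_n = 0.75 × 372 × 706.86 × 4 × 2 = 1577.7 kN.
Bearing (6 mm plate, F_u = 450 MPa): end bolts L_c = 44 − 33/2 = 27.5, R_n = min(1.2×27.5×6×450, 2.4×30×6×450) = 89.1 kN/bolt; interior L_c = 114 − 33 = 81, R_n = 194.4 kN/bolt. φR_n = 0.75 × (2×89.1 + 2×194.4) = 425.3 kN.
Tension rupture (net): A_n = (377 − 2×35)×6 = 1842 mm² (U = 1.0, A_e = A_n). φR_n = 0.75 × 450 × 1842 = 621.7 kN.
Block shear: shear path 2×[44+1×114] = 2×158 mm, A_gv = 1896, A_nv = 2×(158 − 1.5×35)×6 = 1266 mm²; tension across gage: (100 − 1×35)×6 = 390 mm². R_n = min(0.6×450×1266, 0.6×345×1896) + 1.0×450×390 = min(341.82, 392.47) + 175.5 = 517.32 kN. φR_n = 0.75 × 517.32 = 388.0 kN.
Governing: min(1577.7, 425.3, 621.7, 388.0) = 388.0 kN → block shear.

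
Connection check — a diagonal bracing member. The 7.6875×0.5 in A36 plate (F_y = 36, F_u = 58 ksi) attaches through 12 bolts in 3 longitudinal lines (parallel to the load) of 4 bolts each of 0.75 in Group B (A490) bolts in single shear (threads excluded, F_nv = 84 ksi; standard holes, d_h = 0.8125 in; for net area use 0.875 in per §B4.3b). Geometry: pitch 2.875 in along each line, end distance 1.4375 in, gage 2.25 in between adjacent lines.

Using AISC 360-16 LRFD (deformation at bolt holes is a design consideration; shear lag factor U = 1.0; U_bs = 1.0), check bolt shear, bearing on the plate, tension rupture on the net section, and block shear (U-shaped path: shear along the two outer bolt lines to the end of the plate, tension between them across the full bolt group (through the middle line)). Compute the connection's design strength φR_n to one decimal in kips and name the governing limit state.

110.1 kips (net-section rupture governs)

Bolt shear: A_b = π(0.75)²/4 = 0.44179 in². φR_n = 0.75 × 84 × 0.44179 × 12 × 1 = 334.0 kips.
Bearing (0.5 in plate, F_u = 58 ksi): end bolts L_c = 1.4375 − 0.8125/2 = 1.03125, R_n = min(1.2×1.03125×0.5×58, 2.4×0.75×0.5×58) = 35.888 kips/bolt; interior L_c = 2.875 − 0.8125 = 2.0625, R_n = 52.2 kips/bolt. φR_n = 0.75 × (3×35.888 + 9×52.2) = 433.1 kips.
Tension rupture (net): A_n = (7.6875 − 3×0.875)×0.5 = 2.5313 in² (U = 1.0, A_e = A_n). φR_n = 0.75 × 58 × 2.5313 = 110.1 kips.
Block shear: shear path 2×[1.4375+3×2.875] = 2×10.0625 in, A_gv = 10.063, A_nv = 2×(10.0625 − 3.5×0.875)×0.5 = 7 in²; tension across gage: (4.5 − 2×0.875)×0.5 = 1.375 in². R_n = min(0.6×58×7, 0.6×36×10.063) + 1.0×58×1.375 = min(243.6, 217.36) + 79.75 = 297.11 kips. φR_n = 0.75 × 297.11 = 222.8 kips.
Governing: min(334.0, 433.1, 110.1, 222.8) = 110.1 kips → net-section rupture.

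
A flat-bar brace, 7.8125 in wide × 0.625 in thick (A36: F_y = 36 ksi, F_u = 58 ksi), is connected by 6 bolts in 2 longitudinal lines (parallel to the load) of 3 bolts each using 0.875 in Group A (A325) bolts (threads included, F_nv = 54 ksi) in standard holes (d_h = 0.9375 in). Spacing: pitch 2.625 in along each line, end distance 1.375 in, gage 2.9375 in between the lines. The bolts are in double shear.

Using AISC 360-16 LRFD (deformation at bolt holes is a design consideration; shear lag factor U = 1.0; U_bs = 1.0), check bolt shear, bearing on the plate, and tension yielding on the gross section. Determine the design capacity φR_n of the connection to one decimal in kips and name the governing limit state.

Bolt shear: A_b = π(0.875)²/4 = 0.60132 in². φR_n = 0.75 × 54 × 0.60132 × 6 × 2 = 292.2 kips.
Bearing (0.625 in plate, F_u = 58 ksi): end bolts L_c = 1.375 − 0.9375/2 = 0.90625, R_n = min(1.2×0.90625×0.625×58, 2.4×0.875×0.625×58) = 39.422 kips/bolt; interior L_c = 2.625 − 0.9375 = 1.6875, R_n = 73.406 kips/bolt. φR_n = 0.75 × (2×39.422 + 4×73.406) = 279.4 kips.
Tension yield (gross): A_g = 7.8125×0.625 = 4.8828 in². φR_n = 0.90 × 36 × 4.8828 = 158.2 kips.
Governing: min(292.2, 279.4, 158.2) = 158.2 kips → gross-section yield.

158.2 kips (gross-section yield governs)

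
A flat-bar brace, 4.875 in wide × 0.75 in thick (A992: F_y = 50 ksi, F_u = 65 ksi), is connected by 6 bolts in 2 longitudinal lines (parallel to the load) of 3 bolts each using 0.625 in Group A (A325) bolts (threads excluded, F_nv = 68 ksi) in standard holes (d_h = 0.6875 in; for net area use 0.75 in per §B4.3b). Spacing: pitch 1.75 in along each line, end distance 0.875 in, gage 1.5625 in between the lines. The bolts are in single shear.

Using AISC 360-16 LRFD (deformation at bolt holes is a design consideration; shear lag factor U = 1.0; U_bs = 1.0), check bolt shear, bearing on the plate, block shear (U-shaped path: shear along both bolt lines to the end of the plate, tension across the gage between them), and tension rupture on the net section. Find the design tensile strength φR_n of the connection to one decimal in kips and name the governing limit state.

Bolt shear: A_b = π(0.625)²/4 = 0.3068 in². φR_n = 0.75 × 68 × 0.3068 × 6 × 1 = 93.9 kips.
Bearing (0.75 in plate, F_u = 65 ksi): end bolts L_c = 0.875 − 0.6875/2 = 0.53125, R_n = min(1.2×0.53125×0.75×65, 2.4×0.625×0.75×65) = 31.078 kips/bolt; interior L_c = 1.75 − 0.6875 = 1.0625, R_n = 62.156 kips/bolt. φR_n = 0.75 × (2×31.078 + 4×62.156) = 233.1 kips.
Block shear: shear path 2×[0.875+2×1.75] = 2×4.375 in, A_gv = 6.5625, A_nv = 2×(4.375 − 2.5×0.75)×0.75 = 3.75 in²; tension across gage: (1.5625 − 1×0.75)×0.75 = 0.60938 in². R_n = min(0.6×65×3.75, 0.6×50×6.5625) + 1.0×65×0.60938 = min(146.25, 196.88) + 39.61 = 185.86 kips. φR_n = 0.75 × 185.86 = 139.4 kips.
Tension rupture (net): A_n = (4.875 − 2×0.75)×0.75 = 2.5313 in² (U = 1.0, A_e = A_n). φR_n = 0.75 × 65 × 2.5313 = 123.4 kips.
Governing: min(93.9, 233.1, 139.4, 123.4) = 93.9 kips → bolt shear.

93.9 kips (bolt shear governs)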